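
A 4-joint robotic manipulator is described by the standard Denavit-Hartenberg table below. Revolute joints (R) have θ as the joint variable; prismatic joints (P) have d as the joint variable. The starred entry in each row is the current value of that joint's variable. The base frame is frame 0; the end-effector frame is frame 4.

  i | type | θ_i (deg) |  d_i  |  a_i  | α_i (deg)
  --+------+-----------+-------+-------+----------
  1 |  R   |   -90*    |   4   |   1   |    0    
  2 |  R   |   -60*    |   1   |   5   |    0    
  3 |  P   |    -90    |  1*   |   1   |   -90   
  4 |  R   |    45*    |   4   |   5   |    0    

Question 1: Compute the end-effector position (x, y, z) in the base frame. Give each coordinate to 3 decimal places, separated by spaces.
after link 1: o_1 = (0.0000, -1.0000, 4.0000)
after link 2: o_2 = (-4.3301, -3.5000, 5.0000)
after link 3: o_3 = (-4.8301, -2.6340, 6.0000)
after link 4: o_4 = (-10.0620, -1.5721, 2.4645)

-10.062 -1.572 2.464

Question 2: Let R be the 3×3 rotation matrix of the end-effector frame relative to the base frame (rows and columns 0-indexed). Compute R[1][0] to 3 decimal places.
End-effector x-axis (col 0 of R) = (-0.3536,0.6124,-0.7071)
R[1][0] = 0.6124

0.612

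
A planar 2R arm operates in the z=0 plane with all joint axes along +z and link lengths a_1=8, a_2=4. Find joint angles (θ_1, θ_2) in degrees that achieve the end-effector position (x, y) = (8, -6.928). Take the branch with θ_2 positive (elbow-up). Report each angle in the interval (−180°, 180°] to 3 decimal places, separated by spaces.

cos θ_2 = (111.9972−8²−4²)/(2·8·4) = 0.5000; θ_2 = 60.0029° (elbow-up)
β = atan2(-6.9280,8.0000) = -40.8926°; ψ = atan2(3.4642,9.9998) = 19.1074°
θ_1 = β − ψ = -60.0000°

-60.000 60.003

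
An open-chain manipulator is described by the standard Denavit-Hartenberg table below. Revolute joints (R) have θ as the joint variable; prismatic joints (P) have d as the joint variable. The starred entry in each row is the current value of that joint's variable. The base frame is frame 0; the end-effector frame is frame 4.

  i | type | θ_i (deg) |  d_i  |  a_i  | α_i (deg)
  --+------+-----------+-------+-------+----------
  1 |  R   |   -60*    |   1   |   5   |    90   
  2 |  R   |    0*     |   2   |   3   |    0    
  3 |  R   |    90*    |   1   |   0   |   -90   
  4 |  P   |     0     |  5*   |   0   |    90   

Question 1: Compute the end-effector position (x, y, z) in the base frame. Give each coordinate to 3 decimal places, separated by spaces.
after link 1: o_1 = (2.5000, -4.3301, 1.0000)
after link 2: o_2 = (2.2679, -7.9282, 1.0000)
after link 3: o_3 = (1.4019, -8.4282, 1.0000)
after link 4: o_4 = (-1.0981, -4.0981, 1.0000)

-1.098 -4.098 1.000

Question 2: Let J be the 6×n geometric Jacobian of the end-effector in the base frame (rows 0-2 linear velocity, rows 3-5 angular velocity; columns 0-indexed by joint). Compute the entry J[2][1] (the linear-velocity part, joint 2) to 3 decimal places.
-2.000

axis z_1 = (-0.8660,-0.5000,0.0000); lever o_n−o_1 = (-3.5981,0.2321,0.0000)
cross product → J_v[:, 1] = (-0.0000,0.0000,-2.0000)
J_ω[:, 1] = z_1
entry J[2][1] = -2.0000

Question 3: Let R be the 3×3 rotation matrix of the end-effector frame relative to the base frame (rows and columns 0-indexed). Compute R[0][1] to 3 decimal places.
-0.500

End-effector y-axis (col 1 of R) = (-0.5000,0.8660,0.0000)
R[0][1] = -0.5000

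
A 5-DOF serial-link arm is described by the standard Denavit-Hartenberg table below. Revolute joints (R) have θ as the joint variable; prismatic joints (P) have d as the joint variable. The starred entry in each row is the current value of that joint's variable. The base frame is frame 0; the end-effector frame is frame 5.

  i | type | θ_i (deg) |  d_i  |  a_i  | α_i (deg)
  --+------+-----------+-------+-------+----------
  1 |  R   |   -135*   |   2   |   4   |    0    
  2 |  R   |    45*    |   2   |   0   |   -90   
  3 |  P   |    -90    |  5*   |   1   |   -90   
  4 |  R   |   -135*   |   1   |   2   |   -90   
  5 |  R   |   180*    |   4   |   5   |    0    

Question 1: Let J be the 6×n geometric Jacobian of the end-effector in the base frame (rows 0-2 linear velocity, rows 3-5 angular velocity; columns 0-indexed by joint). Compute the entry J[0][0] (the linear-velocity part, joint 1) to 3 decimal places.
3.828

axis z_0 = ẑ; lever o_n−o_0 = (2.8787,-3.8284,9.9497)
cross product → J_v[:, 0] = (3.8284,2.8787,-0.0000)
J_ω[:, 0] = z_0
entry J[0][0] = 3.8284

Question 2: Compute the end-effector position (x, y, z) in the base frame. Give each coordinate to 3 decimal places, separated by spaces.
2.879 -3.828 9.950

after link 1: o_1 = (-2.8284, -2.8284, 2.0000)
after link 2: o_2 = (-2.8284, -2.8284, 4.0000)
after link 3: o_3 = (2.1716, -2.8284, 5.0000)
after link 4: o_4 = (3.5858, -3.8284, 3.5858)
after link 5: o_5 = (2.8787, -3.8284, 9.9497)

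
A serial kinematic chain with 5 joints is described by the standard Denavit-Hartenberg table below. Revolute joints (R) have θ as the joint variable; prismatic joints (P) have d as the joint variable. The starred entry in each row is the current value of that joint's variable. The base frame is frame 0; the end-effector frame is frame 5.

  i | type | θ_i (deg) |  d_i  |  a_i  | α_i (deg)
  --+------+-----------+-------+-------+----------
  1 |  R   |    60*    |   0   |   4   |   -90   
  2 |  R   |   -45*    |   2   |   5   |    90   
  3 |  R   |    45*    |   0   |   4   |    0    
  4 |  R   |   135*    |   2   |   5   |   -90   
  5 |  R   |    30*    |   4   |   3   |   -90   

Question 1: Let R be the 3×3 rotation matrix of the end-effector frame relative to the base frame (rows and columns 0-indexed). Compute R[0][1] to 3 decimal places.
End-effector y-axis (col 1 of R) = (-0.8660,0.5000,0.0000)
R[0][1] = -0.8660

-0.866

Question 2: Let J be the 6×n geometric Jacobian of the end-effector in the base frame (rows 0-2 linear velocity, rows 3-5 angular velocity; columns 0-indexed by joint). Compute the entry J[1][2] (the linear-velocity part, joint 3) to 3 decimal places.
axis z_2 = (-0.3536,-0.6124,0.7071); lever o_n−o_2 = (-0.8485,-3.8128,-3.0191)
cross product → J_v[:, 2] = (4.5449,-1.6674,0.8284)
J_ω[:, 2] = z_2
entry J[1][2] = -1.6674

-1.667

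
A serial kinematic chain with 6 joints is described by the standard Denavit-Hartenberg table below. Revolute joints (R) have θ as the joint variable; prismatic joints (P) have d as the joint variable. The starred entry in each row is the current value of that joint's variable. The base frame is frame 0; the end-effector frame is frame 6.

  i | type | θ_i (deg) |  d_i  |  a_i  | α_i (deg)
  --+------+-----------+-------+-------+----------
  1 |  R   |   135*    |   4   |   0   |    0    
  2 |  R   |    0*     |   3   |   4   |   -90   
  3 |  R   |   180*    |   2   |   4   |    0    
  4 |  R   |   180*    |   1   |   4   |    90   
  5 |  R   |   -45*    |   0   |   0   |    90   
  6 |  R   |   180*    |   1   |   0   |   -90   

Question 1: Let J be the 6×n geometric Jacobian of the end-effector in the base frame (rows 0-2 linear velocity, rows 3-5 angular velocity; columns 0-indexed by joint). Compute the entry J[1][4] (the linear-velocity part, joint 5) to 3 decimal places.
1.000

axis z_4 = (0.0000,-0.0000,1.0000); lever o_n−o_4 = (1.0000,0.0000,0.0000)
cross product → J_v[:, 4] = (-0.0000,1.0000,0.0000)
J_ω[:, 4] = z_4
entry J[1][4] = 1.0000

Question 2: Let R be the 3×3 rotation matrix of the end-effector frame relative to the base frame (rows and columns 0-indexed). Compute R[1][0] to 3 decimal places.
-1.000

End-effector x-axis (col 0 of R) = (0.0000,-1.0000,-0.0000)
R[1][0] = -1.0000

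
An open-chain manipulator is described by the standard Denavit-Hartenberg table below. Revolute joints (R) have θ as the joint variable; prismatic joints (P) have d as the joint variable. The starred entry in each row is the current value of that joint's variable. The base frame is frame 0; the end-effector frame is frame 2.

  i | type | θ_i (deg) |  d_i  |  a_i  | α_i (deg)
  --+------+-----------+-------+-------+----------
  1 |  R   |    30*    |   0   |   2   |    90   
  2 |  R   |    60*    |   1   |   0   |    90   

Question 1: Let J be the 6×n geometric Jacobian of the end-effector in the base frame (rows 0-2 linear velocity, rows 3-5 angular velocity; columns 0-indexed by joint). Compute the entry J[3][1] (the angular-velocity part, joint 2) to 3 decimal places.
axis z_1 = (0.5000,-0.8660,0.0000); lever o_n−o_1 = (0.5000,-0.8660,0.0000)
cross product → J_v[:, 1] = (0.0000,-0.0000,-0.0000)
J_ω[:, 1] = z_1
entry J[3][1] = 0.5000

0.500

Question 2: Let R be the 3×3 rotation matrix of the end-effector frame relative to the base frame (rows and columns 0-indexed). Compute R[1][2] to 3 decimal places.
0.433

End-effector z-axis (col 2 of R) = (0.7500,0.4330,-0.5000)
R[1][2] = 0.4330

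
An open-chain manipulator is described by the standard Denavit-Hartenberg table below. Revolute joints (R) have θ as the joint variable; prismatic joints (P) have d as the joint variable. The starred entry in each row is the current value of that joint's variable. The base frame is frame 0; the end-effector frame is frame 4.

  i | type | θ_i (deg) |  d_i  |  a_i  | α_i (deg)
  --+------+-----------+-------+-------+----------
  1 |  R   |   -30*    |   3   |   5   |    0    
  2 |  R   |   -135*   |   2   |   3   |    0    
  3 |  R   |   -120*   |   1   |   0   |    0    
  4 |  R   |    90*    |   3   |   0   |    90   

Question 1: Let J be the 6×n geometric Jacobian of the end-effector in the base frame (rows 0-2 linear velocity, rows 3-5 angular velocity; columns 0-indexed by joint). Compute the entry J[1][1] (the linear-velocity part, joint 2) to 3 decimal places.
axis z_1 = (0.0000,0.0000,1.0000); lever o_n−o_1 = (-2.8978,-0.7765,6.0000)
cross product → J_v[:, 1] = (0.7765,-2.8978,0.0000)
J_ω[:, 1] = z_1
entry J[1][1] = -2.8978

-2.898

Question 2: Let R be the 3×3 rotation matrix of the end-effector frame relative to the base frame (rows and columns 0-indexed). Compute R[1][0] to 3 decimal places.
End-effector x-axis (col 0 of R) = (-0.9659,0.2588,0.0000)
R[1][0] = 0.2588

0.259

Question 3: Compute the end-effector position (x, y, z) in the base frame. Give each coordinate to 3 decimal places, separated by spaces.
after link 1: o_1 = (4.3301, -2.5000, 3.0000)
after link 2: o_2 = (1.4323, -3.2765, 5.0000)
after link 3: o_3 = (1.4323, -3.2765, 6.0000)
after link 4: o_4 = (1.4323, -3.2765, 9.0000)

1.432 -3.276 9.000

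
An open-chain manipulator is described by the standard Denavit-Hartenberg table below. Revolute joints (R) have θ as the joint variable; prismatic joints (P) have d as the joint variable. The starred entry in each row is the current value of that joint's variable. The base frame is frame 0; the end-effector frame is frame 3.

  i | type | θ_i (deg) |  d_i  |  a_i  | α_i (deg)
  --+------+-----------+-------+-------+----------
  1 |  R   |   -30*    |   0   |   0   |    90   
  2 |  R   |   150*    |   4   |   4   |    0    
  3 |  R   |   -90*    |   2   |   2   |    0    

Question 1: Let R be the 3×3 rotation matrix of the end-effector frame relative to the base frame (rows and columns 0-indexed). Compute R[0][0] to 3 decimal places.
End-effector x-axis (col 0 of R) = (0.4330,-0.2500,0.8660)
R[0][0] = 0.4330

0.433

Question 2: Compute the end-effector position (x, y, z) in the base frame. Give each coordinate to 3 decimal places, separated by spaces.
after link 1: o_1 = (0.0000, 0.0000, 0.0000)
after link 2: o_2 = (-5.0000, -1.7321, 2.0000)
after link 3: o_3 = (-5.1340, -3.9641, 3.7321)

-5.134 -3.964 3.732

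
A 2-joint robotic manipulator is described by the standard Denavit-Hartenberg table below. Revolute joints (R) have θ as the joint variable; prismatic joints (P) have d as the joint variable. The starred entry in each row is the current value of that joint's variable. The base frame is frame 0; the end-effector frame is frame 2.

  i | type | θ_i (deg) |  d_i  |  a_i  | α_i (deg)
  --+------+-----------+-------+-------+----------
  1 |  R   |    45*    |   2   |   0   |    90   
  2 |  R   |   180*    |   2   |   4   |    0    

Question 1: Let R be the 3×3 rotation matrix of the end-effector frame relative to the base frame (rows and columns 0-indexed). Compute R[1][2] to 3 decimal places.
-0.707

End-effector z-axis (col 2 of R) = (0.7071,-0.7071,0.0000)
R[1][2] = -0.7071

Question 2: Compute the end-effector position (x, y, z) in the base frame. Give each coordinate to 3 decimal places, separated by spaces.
-1.414 -4.243 2.000

after link 1: o_1 = (0.0000, 0.0000, 2.0000)
after link 2: o_2 = (-1.4142, -4.2426, 2.0000)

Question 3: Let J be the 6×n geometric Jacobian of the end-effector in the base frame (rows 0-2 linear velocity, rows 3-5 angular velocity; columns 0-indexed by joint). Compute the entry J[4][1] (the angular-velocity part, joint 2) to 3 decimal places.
-0.707

axis z_1 = (0.7071,-0.7071,0.0000); lever o_n−o_1 = (-1.4142,-4.2426,0.0000)
cross product → J_v[:, 1] = (-0.0000,-0.0000,-4.0000)
J_ω[:, 1] = z_1
entry J[4][1] = -0.7071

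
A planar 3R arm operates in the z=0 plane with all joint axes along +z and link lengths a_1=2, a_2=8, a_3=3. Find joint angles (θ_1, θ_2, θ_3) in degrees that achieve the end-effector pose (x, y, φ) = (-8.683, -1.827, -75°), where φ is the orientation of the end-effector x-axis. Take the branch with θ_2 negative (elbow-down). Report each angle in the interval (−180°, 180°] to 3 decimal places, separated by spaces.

-150.002 -44.999 120.001

wrist centre = target − a_3·(cos φ, sin φ) = (-9.4595, 1.0708)
cos θ_2 = (90.6279−2²−8²)/(2·2·8) = 0.7071; θ_2 = -44.9988° (elbow-down)
β = atan2(1.0708,-9.4595) = 173.5418°; ψ = atan2(-5.6567,7.6570) = -36.4558°
θ_1 = β − ψ = 209.9977°
θ_3 = φ − θ_1 − θ_2 = 120.0011° (wrapped to (-180°,180°])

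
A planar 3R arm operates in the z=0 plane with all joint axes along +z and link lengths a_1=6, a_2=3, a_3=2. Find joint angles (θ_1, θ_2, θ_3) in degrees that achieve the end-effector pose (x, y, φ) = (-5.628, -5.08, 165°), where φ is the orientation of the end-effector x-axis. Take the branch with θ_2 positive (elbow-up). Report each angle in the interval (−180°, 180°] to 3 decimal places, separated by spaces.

-150.004 90.008 -135.004

wrist centre = target − a_3·(cos φ, sin φ) = (-3.6961, -5.5976)
cos θ_2 = (44.9951−6²−3²)/(2·6·3) = -0.0001; θ_2 = 90.0079° (elbow-up)
β = atan2(-5.5976,-3.6961) = -123.4370°; ψ = atan2(3.0000,5.9996) = 26.5666°
θ_1 = β − ψ = -150.0036°
θ_3 = φ − θ_1 − θ_2 = -135.0043° (wrapped to (-180°,180°])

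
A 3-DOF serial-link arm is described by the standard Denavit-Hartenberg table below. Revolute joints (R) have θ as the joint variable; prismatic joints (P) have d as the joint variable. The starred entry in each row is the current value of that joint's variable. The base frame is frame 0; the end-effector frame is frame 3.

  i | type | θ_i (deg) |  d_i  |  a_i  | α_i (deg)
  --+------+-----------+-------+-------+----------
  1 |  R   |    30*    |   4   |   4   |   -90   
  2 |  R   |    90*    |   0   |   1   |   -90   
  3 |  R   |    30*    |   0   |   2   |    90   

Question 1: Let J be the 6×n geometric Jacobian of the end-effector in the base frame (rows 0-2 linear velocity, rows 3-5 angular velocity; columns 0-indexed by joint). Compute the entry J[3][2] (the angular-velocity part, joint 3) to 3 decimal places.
axis z_2 = (-0.8660,-0.5000,-0.0000); lever o_n−o_2 = (0.5000,-0.8660,-1.7321)
cross product → J_v[:, 2] = (0.8660,-1.5000,1.0000)
J_ω[:, 2] = z_2
entry J[3][2] = -0.8660

-0.866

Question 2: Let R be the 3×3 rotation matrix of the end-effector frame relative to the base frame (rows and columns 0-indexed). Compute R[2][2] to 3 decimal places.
End-effector z-axis (col 2 of R) = (-0.4330,0.7500,-0.5000)
R[2][2] = -0.5000

-0.500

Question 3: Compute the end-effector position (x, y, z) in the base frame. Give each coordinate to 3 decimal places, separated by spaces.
after link 1: o_1 = (3.4641, 2.0000, 4.0000)
after link 2: o_2 = (3.4641, 2.0000, 3.0000)
after link 3: o_3 = (3.9641, 1.1340, 1.2679)

3.964 1.134 1.268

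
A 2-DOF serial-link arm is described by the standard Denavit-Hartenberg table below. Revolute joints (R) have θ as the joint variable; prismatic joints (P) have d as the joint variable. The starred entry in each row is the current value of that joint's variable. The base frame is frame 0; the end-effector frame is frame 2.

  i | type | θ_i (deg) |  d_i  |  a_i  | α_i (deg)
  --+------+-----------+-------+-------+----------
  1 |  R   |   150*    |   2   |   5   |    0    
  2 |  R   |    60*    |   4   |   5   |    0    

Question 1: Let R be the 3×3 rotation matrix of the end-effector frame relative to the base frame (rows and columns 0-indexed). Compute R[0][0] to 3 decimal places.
-0.866

End-effector x-axis (col 0 of R) = (-0.8660,-0.5000,0.0000)
R[0][0] = -0.8660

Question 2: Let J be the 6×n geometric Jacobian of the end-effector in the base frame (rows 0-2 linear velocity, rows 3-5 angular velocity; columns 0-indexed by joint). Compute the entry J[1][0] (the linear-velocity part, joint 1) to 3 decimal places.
-8.660

axis z_0 = ẑ; lever o_n−o_0 = (-8.6603,-0.0000,6.0000)
cross product → J_v[:, 0] = (0.0000,-8.6603,0.0000)
J_ω[:, 0] = z_0
entry J[1][0] = -8.6603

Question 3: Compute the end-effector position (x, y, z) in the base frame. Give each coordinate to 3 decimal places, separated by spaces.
after link 1: o_1 = (-4.3301, 2.5000, 2.0000)
after link 2: o_2 = (-8.6603, -0.0000, 6.0000)

-8.660 -0.000 6.000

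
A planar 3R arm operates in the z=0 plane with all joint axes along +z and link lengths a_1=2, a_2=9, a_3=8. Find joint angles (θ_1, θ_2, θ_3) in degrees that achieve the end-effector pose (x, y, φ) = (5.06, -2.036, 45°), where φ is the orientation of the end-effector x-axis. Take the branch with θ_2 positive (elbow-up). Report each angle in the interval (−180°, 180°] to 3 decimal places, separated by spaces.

wrist centre = target − a_3·(cos φ, sin φ) = (-0.5969, -7.6929)
cos θ_2 = (59.5362−2²−9²)/(2·2·9) = -0.7073; θ_2 = 135.0178° (elbow-up)
β = atan2(-7.6929,-0.5969) = -94.4364°; ψ = atan2(6.3620,-4.3659) = 124.4600°
θ_1 = β − ψ = -218.8965°
θ_3 = φ − θ_1 − θ_2 = 128.8787° (wrapped to (-180°,180°])

141.104 135.018 128.879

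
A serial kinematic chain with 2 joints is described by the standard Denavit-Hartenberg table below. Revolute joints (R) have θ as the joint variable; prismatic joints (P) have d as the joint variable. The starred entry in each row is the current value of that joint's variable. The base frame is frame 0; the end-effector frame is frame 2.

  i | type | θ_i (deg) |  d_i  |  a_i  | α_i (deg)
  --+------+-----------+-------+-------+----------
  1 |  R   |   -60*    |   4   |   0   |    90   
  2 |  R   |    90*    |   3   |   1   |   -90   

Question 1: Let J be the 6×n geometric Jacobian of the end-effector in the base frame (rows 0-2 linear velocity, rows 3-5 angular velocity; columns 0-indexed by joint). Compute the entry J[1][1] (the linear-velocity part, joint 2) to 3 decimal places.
0.866

axis z_1 = (-0.8660,-0.5000,0.0000); lever o_n−o_1 = (-2.5981,-1.5000,1.0000)
cross product → J_v[:, 1] = (-0.5000,0.8660,0.0000)
J_ω[:, 1] = z_1
entry J[1][1] = 0.8660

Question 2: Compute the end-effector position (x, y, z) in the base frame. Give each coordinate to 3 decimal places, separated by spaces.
-2.598 -1.500 5.000

after link 1: o_1 = (0.0000, 0.0000, 4.0000)
after link 2: o_2 = (-2.5981, -1.5000, 5.0000)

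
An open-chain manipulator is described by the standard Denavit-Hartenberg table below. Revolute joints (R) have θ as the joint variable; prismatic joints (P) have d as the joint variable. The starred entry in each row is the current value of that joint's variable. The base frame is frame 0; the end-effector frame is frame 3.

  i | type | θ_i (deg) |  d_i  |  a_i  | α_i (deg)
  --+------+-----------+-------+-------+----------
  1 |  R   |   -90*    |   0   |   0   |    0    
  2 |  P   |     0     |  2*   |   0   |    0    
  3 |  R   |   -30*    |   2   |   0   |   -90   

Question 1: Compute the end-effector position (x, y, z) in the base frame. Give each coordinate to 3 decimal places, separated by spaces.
after link 1: o_1 = (0.0000, 0.0000, 0.0000)
after link 2: o_2 = (0.0000, 0.0000, 2.0000)
after link 3: o_3 = (0.0000, 0.0000, 4.0000)

0.000 0.000 4.000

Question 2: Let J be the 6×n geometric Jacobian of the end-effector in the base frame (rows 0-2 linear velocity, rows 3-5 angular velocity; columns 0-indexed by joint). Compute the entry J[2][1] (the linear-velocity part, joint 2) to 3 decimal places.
1.000

prismatic axis z_1 = (0.0000,0.0000,1.0000)
J_v[:, 1] = z_1; J_ω[:, 1] = (0,0,0)
entry J[2][1] = 1.0000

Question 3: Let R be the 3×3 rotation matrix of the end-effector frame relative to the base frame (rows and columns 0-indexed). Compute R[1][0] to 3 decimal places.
-0.866

End-effector x-axis (col 0 of R) = (-0.5000,-0.8660,0.0000)
R[1][0] = -0.8660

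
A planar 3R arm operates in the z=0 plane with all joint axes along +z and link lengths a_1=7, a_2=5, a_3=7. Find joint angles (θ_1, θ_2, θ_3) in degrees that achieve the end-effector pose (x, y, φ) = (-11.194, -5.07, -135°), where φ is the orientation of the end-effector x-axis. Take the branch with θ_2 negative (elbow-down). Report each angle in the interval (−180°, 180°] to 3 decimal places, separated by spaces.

wrist centre = target − a_3·(cos φ, sin φ) = (-6.2443, -0.1203)
cos θ_2 = (39.0052−7²−5²)/(2·7·5) = -0.4999; θ_2 = -119.9951° (elbow-down)
β = atan2(-0.1203,-6.2443) = -178.8967°; ψ = atan2(-4.3303,4.5004) = -43.8970°
θ_1 = β − ψ = -134.9998°
θ_3 = φ − θ_1 − θ_2 = 119.9949° (wrapped to (-180°,180°])

-135.000 -119.995 119.995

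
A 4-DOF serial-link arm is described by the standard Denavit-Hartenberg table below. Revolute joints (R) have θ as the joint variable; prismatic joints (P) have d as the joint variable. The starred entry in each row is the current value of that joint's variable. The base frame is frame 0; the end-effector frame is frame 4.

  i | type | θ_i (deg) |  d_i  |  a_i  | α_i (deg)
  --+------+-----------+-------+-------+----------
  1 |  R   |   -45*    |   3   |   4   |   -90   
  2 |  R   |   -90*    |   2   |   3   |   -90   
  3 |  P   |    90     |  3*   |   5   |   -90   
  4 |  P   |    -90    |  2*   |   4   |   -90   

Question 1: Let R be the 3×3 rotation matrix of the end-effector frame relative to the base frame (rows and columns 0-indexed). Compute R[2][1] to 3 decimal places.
1.000

End-effector y-axis (col 1 of R) = (-0.0000,-0.0000,1.0000)
R[2][1] = 1.0000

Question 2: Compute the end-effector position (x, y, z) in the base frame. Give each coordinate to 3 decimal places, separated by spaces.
after link 1: o_1 = (2.8284, -2.8284, 3.0000)
after link 2: o_2 = (4.2426, -1.4142, 6.0000)
after link 3: o_3 = (2.8284, -7.0711, 6.0000)
after link 4: o_4 = (5.6569, -9.8995, 4.0000)

5.657 -9.899 4.000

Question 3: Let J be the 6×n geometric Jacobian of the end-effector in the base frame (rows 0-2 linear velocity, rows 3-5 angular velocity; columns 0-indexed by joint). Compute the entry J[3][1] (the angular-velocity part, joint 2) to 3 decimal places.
axis z_1 = (0.7071,0.7071,0.0000); lever o_n−o_1 = (2.8284,-7.0711,1.0000)
cross product → J_v[:, 1] = (0.7071,-0.7071,-7.0000)
J_ω[:, 1] = z_1
entry J[3][1] = 0.7071

0.707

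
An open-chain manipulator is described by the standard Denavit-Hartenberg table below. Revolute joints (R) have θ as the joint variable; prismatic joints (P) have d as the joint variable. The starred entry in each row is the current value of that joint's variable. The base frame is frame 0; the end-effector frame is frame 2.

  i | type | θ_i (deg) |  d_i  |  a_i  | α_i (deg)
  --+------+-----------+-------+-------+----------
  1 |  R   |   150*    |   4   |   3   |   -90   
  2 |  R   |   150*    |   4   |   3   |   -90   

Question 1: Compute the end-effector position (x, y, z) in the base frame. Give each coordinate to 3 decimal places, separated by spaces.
after link 1: o_1 = (-2.5981, 1.5000, 4.0000)
after link 2: o_2 = (-2.3481, -3.2631, 2.5000)

-2.348 -3.263 2.500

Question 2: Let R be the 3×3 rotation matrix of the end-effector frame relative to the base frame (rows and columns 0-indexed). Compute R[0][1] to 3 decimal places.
End-effector y-axis (col 1 of R) = (0.5000,0.8660,-0.0000)
R[0][1] = 0.5000

0.500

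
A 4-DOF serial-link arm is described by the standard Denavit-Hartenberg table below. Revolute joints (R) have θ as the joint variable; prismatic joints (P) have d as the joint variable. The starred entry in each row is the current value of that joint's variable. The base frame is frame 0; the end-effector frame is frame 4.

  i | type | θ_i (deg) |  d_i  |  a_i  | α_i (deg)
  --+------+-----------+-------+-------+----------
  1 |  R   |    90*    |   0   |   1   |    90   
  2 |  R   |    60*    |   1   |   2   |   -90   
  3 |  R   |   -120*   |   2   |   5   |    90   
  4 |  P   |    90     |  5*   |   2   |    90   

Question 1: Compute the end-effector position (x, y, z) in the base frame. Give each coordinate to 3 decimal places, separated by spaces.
2.830 -4.879 -2.183

after link 1: o_1 = (0.0000, 1.0000, 0.0000)
after link 2: o_2 = (1.0000, 2.0000, 1.7321)
after link 3: o_3 = (5.3301, -0.9821, 0.5670)
after link 4: o_4 = (2.8301, -4.8792, -2.1830)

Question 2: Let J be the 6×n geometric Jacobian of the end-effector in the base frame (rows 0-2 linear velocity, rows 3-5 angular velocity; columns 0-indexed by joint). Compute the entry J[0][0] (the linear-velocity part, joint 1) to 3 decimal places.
axis z_0 = ẑ; lever o_n−o_0 = (2.8301,-4.8792,-2.1830)
cross product → J_v[:, 0] = (4.8792,2.8301,-0.0000)
J_ω[:, 0] = z_0
entry J[0][0] = 4.8792

4.879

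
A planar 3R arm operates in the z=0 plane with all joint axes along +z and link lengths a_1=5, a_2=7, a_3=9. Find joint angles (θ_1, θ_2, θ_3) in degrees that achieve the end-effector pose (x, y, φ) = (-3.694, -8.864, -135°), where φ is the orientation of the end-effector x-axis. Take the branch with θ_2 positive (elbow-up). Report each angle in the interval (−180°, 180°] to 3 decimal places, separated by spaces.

wrist centre = target − a_3·(cos φ, sin φ) = (2.6700, -2.5000)
cos θ_2 = (13.3789−5²−7²)/(2·5·7) = -0.8660; θ_2 = 149.9989° (elbow-up)
β = atan2(-2.5000,2.6700) = -43.1175°; ψ = atan2(3.5001,-1.0621) = 106.8804°
θ_1 = β − ψ = -149.9980°
θ_3 = φ − θ_1 − θ_2 = -135.0009° (wrapped to (-180°,180°])

-149.998 149.999 -135.001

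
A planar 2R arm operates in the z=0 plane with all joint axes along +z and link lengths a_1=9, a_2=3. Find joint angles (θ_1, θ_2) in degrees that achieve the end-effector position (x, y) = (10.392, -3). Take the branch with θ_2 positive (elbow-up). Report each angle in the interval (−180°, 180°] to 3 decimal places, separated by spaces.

-30.002 60.008

cos θ_2 = (116.9937−9²−3²)/(2·9·3) = 0.4999; θ_2 = 60.0078° (elbow-up)
β = atan2(-3.0000,10.3920) = -16.1026°; ψ = atan2(2.5983,10.4996) = 13.8994°
θ_1 = β − ψ = -30.0019°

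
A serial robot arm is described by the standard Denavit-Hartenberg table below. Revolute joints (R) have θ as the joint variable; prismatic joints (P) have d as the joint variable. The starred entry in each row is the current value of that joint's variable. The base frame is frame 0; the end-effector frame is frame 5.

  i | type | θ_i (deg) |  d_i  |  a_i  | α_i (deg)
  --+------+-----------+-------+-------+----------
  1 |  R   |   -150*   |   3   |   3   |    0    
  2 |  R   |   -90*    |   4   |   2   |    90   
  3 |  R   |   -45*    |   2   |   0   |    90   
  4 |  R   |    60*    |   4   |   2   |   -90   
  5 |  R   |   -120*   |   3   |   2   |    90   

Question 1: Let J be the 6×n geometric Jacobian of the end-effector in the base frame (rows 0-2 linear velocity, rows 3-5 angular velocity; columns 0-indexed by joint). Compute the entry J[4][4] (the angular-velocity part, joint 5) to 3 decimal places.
axis z_4 = (0.7392,-0.2803,0.6124); lever o_n−o_4 = (2.2567,-2.6408,0.9659)
cross product → J_v[:, 4] = (1.3464,0.6680,-1.3195)
J_ω[:, 4] = z_4
entry J[4][4] = -0.2803

-0.280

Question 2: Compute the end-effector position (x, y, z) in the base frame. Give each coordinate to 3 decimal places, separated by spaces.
2.951 -2.380 4.430

after link 1: o_1 = (-2.5981, -1.5000, 3.0000)
after link 2: o_2 = (-3.5981, 0.2321, 7.0000)
after link 3: o_3 = (-1.8660, 1.2321, 7.0000)
after link 4: o_4 = (0.6946, 0.2610, 3.4645)
after link 5: o_5 = (2.9514, -2.3799, 4.4304)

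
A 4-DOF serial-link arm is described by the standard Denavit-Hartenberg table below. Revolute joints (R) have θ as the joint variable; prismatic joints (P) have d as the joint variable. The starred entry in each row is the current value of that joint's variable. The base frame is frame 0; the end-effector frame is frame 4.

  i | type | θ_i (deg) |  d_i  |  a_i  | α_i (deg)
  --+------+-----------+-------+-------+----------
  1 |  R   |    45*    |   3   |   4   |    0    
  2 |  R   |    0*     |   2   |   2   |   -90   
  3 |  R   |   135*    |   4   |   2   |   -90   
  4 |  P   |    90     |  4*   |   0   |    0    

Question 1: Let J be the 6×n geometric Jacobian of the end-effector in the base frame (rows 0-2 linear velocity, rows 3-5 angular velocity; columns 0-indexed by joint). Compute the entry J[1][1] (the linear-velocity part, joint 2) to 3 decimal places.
-4.414

axis z_1 = (0.0000,0.0000,1.0000); lever o_n−o_1 = (-4.4142,1.2426,3.4142)
cross product → J_v[:, 1] = (-1.2426,-4.4142,0.0000)
J_ω[:, 1] = z_1
entry J[1][1] = -4.4142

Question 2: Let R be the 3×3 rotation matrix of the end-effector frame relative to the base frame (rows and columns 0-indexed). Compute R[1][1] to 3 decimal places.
End-effector y-axis (col 1 of R) = (0.5000,0.5000,0.7071)
R[1][1] = 0.5000

0.500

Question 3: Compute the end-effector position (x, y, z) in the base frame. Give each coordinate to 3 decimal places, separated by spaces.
after link 1: o_1 = (2.8284, 2.8284, 3.0000)
after link 2: o_2 = (4.2426, 4.2426, 5.0000)
after link 3: o_3 = (0.4142, 6.0711, 3.5858)
after link 4: o_4 = (-1.5858, 4.0711, 6.4142)

-1.586 4.071 6.414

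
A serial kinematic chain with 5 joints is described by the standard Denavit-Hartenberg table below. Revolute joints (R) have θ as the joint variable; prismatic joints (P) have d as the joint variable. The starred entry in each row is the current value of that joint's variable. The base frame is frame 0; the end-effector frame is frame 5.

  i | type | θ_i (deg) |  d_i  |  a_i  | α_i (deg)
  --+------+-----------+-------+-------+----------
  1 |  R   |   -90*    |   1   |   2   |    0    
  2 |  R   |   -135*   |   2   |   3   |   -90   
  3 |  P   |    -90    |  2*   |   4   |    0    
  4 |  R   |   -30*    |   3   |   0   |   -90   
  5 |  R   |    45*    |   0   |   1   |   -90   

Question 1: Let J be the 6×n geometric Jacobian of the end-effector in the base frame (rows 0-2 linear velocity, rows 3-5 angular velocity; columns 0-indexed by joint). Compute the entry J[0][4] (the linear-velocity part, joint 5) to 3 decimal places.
0.250

axis z_4 = (-0.6124,0.6124,0.5000); lever o_n−o_4 = (0.7500,0.2500,0.6124)
cross product → J_v[:, 4] = (0.2500,0.7500,-0.6124)
J_ω[:, 4] = z_4
entry J[0][4] = 0.2500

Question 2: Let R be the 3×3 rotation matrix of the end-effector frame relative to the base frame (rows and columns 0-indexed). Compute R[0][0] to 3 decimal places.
0.750

End-effector x-axis (col 0 of R) = (0.7500,0.2500,0.6124)
R[0][0] = 0.7500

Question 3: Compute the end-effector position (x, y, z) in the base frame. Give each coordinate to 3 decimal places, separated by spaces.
-4.907 -3.164 7.612

after link 1: o_1 = (0.0000, -2.0000, 1.0000)
after link 2: o_2 = (-2.1213, 0.1213, 3.0000)
after link 3: o_3 = (-3.5355, -1.2929, 7.0000)
after link 4: o_4 = (-5.6569, -3.4142, 7.0000)
after link 5: o_5 = (-4.9069, -3.1642, 7.6124)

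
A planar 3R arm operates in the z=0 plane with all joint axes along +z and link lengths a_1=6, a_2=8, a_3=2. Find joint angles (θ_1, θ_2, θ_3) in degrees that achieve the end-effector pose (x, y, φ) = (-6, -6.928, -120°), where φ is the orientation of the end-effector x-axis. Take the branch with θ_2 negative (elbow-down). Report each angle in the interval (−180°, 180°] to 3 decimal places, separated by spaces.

wrist centre = target − a_3·(cos φ, sin φ) = (-5.0000, -5.1959)
cos θ_2 = (51.9979−6²−8²)/(2·6·8) = -0.5000; θ_2 = -120.0015° (elbow-down)
β = atan2(-5.1959,-5.0000) = -133.8990°; ψ = atan2(-6.9281,1.9998) = -73.8990°
θ_1 = β − ψ = -60.0000°
θ_3 = φ − θ_1 − θ_2 = 60.0015° (wrapped to (-180°,180°])

-60.000 -120.001 60.001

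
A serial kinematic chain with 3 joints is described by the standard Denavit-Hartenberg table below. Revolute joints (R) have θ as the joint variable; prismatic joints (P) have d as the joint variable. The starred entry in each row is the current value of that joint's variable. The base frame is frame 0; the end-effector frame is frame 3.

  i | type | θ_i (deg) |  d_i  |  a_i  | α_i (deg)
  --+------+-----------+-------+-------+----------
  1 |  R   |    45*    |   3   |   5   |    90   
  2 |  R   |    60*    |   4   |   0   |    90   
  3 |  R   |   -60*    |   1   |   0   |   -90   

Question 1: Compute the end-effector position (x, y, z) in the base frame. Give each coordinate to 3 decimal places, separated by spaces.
6.976 1.319 2.500

after link 1: o_1 = (3.5355, 3.5355, 3.0000)
after link 2: o_2 = (6.3640, 0.7071, 3.0000)
after link 3: o_3 = (6.9763, 1.3195, 2.5000)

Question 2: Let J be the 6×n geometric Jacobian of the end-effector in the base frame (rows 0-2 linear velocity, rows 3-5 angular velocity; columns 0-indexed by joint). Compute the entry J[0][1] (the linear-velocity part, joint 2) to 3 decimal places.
axis z_1 = (0.7071,-0.7071,0.0000); lever o_n−o_1 = (3.4408,-2.2161,-0.5000)
cross product → J_v[:, 1] = (0.3536,0.3536,0.8660)
J_ω[:, 1] = z_1
entry J[0][1] = 0.3536

0.354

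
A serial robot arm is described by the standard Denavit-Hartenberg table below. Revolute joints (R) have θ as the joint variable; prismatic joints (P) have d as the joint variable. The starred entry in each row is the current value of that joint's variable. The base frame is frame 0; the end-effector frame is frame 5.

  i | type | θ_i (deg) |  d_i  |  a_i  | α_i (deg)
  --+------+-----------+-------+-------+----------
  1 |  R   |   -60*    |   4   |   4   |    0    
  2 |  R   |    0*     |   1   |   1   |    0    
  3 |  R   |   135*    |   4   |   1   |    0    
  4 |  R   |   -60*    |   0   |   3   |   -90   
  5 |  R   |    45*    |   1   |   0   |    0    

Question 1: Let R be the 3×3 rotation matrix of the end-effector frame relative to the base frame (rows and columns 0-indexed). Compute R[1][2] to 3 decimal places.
End-effector z-axis (col 2 of R) = (-0.2588,0.9659,0.0000)
R[1][2] = 0.9659

0.966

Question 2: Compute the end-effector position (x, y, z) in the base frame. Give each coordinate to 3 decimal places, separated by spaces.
5.398 -1.622 9.000

after link 1: o_1 = (2.0000, -3.4641, 4.0000)
after link 2: o_2 = (2.5000, -4.3301, 5.0000)
after link 3: o_3 = (2.7588, -3.3642, 9.0000)
after link 4: o_4 = (5.6566, -2.5877, 9.0000)
after link 5: o_5 = (5.3978, -1.6218, 9.0000)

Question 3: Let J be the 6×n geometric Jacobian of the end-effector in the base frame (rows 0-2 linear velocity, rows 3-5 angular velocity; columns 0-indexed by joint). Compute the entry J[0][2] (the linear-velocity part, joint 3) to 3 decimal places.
axis z_2 = (0.0000,0.0000,1.0000); lever o_n−o_2 = (2.8978,2.7083,4.0000)
cross product → J_v[:, 2] = (-2.7083,2.8978,0.0000)
J_ω[:, 2] = z_2
entry J[0][2] = -2.7083

-2.708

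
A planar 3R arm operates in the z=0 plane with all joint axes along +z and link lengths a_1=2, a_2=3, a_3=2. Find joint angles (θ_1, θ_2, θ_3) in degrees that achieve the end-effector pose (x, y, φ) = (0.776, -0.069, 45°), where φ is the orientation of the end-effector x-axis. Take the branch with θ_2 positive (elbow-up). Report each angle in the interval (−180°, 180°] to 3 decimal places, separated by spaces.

134.974 150.004 120.022

wrist centre = target − a_3·(cos φ, sin φ) = (-0.6382, -1.4832)
cos θ_2 = (2.6072−2²−3²)/(2·2·3) = -0.8661; θ_2 = 150.0044° (elbow-up)
β = atan2(-1.4832,-0.6382) = -113.2818°; ψ = atan2(1.4998,-0.5982) = 111.7444°
θ_1 = β − ψ = -225.0262°
θ_3 = φ − θ_1 − θ_2 = 120.0218° (wrapped to (-180°,180°])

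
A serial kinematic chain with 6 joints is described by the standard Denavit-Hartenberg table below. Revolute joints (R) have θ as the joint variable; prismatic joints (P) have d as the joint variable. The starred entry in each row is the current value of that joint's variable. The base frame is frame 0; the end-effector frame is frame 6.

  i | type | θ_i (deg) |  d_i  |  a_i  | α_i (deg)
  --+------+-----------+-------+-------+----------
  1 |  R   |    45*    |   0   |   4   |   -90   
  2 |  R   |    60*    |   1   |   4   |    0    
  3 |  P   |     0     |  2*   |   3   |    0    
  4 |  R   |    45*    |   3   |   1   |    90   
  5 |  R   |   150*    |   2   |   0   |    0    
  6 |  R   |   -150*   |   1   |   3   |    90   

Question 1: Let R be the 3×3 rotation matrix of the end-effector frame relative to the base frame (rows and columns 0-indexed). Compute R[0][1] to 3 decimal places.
0.683

End-effector y-axis (col 1 of R) = (0.6830,0.6830,-0.2588)
R[0][1] = 0.6830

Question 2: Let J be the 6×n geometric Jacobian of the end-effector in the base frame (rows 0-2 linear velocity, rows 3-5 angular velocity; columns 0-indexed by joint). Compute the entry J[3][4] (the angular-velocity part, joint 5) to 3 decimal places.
0.683

axis z_4 = (0.6830,0.6830,-0.2588); lever o_n−o_4 = (1.5000,1.5000,-3.6742)
cross product → J_v[:, 4] = (-2.1213,2.1213,0.0000)
J_ω[:, 4] = z_4
entry J[3][4] = 0.6830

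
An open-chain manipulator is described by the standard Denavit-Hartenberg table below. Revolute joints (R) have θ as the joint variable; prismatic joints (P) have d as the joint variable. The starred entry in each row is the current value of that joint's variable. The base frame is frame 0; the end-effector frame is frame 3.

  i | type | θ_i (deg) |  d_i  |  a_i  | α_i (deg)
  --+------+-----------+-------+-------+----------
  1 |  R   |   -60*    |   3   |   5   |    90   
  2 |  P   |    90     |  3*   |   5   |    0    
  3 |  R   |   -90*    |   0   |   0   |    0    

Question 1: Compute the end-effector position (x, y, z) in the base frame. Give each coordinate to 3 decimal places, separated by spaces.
after link 1: o_1 = (2.5000, -4.3301, 3.0000)
after link 2: o_2 = (-0.0981, -5.8301, 8.0000)
after link 3: o_3 = (-0.0981, -5.8301, 8.0000)

-0.098 -5.830 8.000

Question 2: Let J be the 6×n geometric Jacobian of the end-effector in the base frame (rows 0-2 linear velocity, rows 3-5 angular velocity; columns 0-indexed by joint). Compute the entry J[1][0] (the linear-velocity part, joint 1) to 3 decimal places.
axis z_0 = ẑ; lever o_n−o_0 = (-0.0981,-5.8301,8.0000)
cross product → J_v[:, 0] = (5.8301,-0.0981,0.0000)
J_ω[:, 0] = z_0
entry J[1][0] = -0.0981

-0.098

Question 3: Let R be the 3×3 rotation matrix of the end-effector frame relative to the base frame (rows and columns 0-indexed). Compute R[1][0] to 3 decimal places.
End-effector x-axis (col 0 of R) = (0.5000,-0.8660,0.0000)
R[1][0] = -0.8660

-0.866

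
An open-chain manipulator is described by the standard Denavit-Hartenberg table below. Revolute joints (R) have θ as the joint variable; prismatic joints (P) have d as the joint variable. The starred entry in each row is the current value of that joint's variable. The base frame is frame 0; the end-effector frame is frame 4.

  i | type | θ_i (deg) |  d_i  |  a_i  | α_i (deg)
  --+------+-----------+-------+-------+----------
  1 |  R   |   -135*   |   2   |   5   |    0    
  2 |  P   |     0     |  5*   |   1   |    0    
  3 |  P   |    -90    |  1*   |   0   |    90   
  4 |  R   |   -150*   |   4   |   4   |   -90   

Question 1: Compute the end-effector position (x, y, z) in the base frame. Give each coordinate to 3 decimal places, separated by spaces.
after link 1: o_1 = (-3.5355, -3.5355, 2.0000)
after link 2: o_2 = (-4.2426, -4.2426, 7.0000)
after link 3: o_3 = (-4.2426, -4.2426, 8.0000)
after link 4: o_4 = (1.0353, -3.8637, 6.0000)

1.035 -3.864 6.000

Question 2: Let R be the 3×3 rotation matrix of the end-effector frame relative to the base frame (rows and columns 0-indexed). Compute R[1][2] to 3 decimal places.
0.354

End-effector z-axis (col 2 of R) = (-0.3536,0.3536,-0.8660)
R[1][2] = 0.3536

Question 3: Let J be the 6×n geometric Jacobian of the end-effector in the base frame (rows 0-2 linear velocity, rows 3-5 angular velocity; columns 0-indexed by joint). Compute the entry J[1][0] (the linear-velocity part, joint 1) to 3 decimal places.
axis z_0 = ẑ; lever o_n−o_0 = (1.0353,-3.8637,6.0000)
cross product → J_v[:, 0] = (3.8637,1.0353,-0.0000)
J_ω[:, 0] = z_0
entry J[1][0] = 1.0353

1.035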